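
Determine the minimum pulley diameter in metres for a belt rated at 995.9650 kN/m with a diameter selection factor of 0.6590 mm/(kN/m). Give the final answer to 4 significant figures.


D = 995.9650 * 0.6590 / 1000
D = 0.6563 m


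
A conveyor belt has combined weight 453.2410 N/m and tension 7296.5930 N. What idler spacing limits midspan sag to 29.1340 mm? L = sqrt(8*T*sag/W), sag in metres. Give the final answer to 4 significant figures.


sag = 29.1340/1000 = 0.029134 m
L = sqrt(8 * 7296.5930 * 0.029134 / 453.2410)
L = 1.937 m


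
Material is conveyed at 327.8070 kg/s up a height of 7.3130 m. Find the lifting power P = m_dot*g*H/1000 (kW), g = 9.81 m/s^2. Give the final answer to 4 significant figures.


P = 327.8070 * 9.81 * 7.3130 / 1000
P = 23.52 kW


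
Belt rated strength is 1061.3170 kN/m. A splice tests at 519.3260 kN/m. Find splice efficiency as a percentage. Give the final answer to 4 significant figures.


Eff = 519.3260 / 1061.3170 * 100
Eff = 48.93 %


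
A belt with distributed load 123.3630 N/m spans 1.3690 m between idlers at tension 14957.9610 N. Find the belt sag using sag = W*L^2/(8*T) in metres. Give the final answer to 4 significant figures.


sag = 123.3630 * 1.3690^2 / (8 * 14957.9610)
sag = 0.001932 m


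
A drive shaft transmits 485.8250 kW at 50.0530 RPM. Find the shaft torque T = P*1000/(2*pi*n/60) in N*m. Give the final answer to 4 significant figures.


omega = 2*pi*50.0530/60 = 5.24154 rad/s
T = 485.8250*1000 / 5.24154
T = 92690 N*m


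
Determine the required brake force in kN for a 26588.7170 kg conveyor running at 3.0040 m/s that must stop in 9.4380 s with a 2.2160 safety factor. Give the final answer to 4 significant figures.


F = 26588.7170 * 3.0040 / 9.4380 * 2.2160 / 1000
F = 18.75 kN


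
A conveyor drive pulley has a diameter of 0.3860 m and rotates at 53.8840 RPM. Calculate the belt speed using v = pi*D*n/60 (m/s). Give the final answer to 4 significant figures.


v = pi * 0.3860 * 53.8840 / 60
v = 1.089 m/s


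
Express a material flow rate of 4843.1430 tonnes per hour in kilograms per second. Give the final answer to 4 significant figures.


m_dot = 4843.1430 * 1000 / 3600
m_dot = 1345 kg/s


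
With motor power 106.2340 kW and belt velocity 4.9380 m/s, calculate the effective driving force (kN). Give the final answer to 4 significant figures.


Te = P / v = 106.2340 / 4.9380
Te = 21.51 kN


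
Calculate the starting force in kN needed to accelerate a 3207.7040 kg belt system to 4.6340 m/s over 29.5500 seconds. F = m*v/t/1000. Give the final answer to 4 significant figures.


F = 3207.7040 * 4.6340 / 29.5500 / 1000
F = 0.5030 kN


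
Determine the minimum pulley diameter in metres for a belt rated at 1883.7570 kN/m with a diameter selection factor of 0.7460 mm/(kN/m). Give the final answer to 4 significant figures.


D = 1883.7570 * 0.7460 / 1000
D = 1.405 m


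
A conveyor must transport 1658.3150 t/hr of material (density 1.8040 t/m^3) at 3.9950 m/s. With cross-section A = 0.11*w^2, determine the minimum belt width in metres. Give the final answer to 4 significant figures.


A_req = 1658.3150 / (3.9950 * 1.8040 * 3600) = 0.0639162 m^2
w = sqrt(0.0639162 / 0.11)
w = 0.7623 m


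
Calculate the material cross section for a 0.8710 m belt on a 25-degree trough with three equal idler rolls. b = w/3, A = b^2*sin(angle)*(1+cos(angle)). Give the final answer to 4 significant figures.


b = 0.8710/3 = 0.290333 m
A = 0.290333^2 * sin(25 deg) * (1 + cos(25 deg))
A = 0.06791 m^2


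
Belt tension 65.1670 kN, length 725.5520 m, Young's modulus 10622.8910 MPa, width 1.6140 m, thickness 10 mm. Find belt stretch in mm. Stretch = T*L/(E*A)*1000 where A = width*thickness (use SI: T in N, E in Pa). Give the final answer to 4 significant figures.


A = 1.6140 * 0.01 = 0.01614 m^2
Stretch = 65.1670*1000 * 725.5520 / (10622.8910e6 * 0.01614) * 1000
Stretch = 275.8 mm


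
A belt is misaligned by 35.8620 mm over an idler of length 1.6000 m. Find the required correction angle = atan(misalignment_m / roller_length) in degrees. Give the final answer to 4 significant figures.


misalign_m = 35.8620 / 1000 = 0.035862 m
angle = atan(0.035862 / 1.6000)
angle = 1.284 deg


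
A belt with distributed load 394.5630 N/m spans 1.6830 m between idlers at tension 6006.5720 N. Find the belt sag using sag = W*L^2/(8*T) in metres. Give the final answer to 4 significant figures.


sag = 394.5630 * 1.6830^2 / (8 * 6006.5720)
sag = 0.02326 m


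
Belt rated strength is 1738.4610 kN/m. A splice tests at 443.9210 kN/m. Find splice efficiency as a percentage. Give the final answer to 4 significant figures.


Eff = 443.9210 / 1738.4610 * 100
Eff = 25.54 %


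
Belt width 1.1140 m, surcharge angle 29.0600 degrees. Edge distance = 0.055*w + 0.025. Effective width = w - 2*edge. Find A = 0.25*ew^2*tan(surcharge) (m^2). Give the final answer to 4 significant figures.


edge = 0.055*1.1140 + 0.025 = 0.08627 m
ew = 1.1140 - 2*0.08627 = 0.94146 m
A = 0.25 * 0.94146^2 * tan(29.0600 deg)
A = 0.1231 m^2


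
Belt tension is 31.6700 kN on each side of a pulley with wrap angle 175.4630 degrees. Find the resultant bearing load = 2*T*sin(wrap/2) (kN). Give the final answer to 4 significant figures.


F = 2 * 31.6700 * sin(175.4630/2 deg)
F = 63.29 kN


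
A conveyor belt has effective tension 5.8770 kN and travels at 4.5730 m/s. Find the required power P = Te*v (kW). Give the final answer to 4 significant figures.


P = Te * v = 5.8770 * 4.5730
P = 26.88 kW


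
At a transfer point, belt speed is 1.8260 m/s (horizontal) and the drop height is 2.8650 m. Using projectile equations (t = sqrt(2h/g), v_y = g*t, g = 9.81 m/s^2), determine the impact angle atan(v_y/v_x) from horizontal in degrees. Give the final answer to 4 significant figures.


t = sqrt(2*2.8650/9.81) = 0.764263 s
v_y = 9.81 * 0.764263 = 7.49742 m/s
angle = atan(7.49742 / 1.8260) = 76.31 deg


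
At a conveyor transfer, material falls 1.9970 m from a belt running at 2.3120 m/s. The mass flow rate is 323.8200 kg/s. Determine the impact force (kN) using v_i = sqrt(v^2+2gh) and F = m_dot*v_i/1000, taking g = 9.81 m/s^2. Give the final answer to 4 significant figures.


v_i = sqrt(2.3120^2 + 2*9.81*1.9970) = 6.67282 m/s
F = 323.8200 * 6.67282 / 1000
F = 2.161 kN


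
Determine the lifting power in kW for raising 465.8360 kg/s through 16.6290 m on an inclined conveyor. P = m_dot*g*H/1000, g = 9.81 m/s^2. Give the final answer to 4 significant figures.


P = 465.8360 * 9.81 * 16.6290 / 1000
P = 75.99 kW


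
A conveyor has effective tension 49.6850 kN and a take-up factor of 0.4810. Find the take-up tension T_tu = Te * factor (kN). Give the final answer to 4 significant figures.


T_tu = 49.6850 * 0.4810
T_tu = 23.90 kN


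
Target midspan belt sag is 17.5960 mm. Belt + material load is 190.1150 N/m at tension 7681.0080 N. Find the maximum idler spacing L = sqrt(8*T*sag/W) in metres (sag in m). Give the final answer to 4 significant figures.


sag = 17.5960/1000 = 0.017596 m
L = sqrt(8 * 7681.0080 * 0.017596 / 190.1150)
L = 2.385 m


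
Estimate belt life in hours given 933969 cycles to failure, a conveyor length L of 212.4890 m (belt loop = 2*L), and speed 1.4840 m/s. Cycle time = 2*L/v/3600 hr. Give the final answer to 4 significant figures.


cycle_time = 2 * 212.4890 / 1.4840 / 3600 = 0.0795481 hr
life = 933969 * 0.0795481 = 74300 hours


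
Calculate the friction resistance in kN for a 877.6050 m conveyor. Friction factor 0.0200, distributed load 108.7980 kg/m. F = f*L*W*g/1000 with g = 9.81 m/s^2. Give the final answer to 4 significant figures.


F = 0.0200 * 877.6050 * 108.7980 * 9.81 / 1000
F = 18.73 kN


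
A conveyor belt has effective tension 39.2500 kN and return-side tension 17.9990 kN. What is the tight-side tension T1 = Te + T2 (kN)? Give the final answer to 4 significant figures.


T1 = Te + T2 = 39.2500 + 17.9990
T1 = 57.25 kN


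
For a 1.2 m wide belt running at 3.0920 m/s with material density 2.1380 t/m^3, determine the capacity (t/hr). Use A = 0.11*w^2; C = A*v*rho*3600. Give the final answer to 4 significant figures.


A = 0.11 * 1.2^2 = 0.1584 m^2
C = 0.1584 * 3.0920 * 2.1380 * 3600
C = 3770 t/hr


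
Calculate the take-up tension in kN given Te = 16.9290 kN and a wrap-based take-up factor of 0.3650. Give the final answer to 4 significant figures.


T_tu = 16.9290 * 0.3650
T_tu = 6.179 kN


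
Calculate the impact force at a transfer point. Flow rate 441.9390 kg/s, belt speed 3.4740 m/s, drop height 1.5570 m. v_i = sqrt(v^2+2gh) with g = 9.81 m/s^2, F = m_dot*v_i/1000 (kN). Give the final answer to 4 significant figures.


v_i = sqrt(3.4740^2 + 2*9.81*1.5570) = 6.52817 m/s
F = 441.9390 * 6.52817 / 1000
F = 2.885 kN


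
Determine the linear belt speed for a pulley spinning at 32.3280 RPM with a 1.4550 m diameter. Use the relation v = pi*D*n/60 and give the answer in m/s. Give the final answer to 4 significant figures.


v = pi * 1.4550 * 32.3280 / 60
v = 2.463 m/s


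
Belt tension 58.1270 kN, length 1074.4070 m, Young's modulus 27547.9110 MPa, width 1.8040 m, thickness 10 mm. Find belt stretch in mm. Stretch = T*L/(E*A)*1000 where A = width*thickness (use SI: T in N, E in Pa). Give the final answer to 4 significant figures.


A = 1.8040 * 0.01 = 0.01804 m^2
Stretch = 58.1270*1000 * 1074.4070 / (27547.9110e6 * 0.01804) * 1000
Stretch = 125.7 mm


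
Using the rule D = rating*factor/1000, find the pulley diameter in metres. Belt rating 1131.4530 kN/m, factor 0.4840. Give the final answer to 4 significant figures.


D = 1131.4530 * 0.4840 / 1000
D = 0.5476 m


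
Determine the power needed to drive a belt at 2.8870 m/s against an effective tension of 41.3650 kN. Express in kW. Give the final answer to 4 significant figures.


P = Te * v = 41.3650 * 2.8870
P = 119.4 kW


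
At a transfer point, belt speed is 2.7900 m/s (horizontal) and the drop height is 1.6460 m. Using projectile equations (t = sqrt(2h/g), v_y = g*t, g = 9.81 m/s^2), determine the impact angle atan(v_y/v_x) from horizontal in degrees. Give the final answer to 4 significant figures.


t = sqrt(2*1.6460/9.81) = 0.579289 s
v_y = 9.81 * 0.579289 = 5.68283 m/s
angle = atan(5.68283 / 2.7900) = 63.85 deg


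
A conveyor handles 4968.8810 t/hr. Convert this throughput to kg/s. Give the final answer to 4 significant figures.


m_dot = 4968.8810 * 1000 / 3600
m_dot = 1380 kg/s


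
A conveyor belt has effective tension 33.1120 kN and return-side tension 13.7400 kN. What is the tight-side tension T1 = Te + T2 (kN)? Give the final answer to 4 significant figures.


T1 = Te + T2 = 33.1120 + 13.7400
T1 = 46.85 kN


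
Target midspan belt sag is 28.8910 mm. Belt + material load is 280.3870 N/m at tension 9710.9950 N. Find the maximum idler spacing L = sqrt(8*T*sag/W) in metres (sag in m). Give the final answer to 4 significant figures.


sag = 28.8910/1000 = 0.028891 m
L = sqrt(8 * 9710.9950 * 0.028891 / 280.3870)
L = 2.829 m


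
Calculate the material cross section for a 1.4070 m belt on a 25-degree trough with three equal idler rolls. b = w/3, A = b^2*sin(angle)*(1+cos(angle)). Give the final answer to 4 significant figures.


b = 1.4070/3 = 0.469 m
A = 0.469^2 * sin(25 deg) * (1 + cos(25 deg))
A = 0.1772 m^2


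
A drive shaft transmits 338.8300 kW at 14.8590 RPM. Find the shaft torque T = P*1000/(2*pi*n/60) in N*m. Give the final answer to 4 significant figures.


omega = 2*pi*14.8590/60 = 1.55603 rad/s
T = 338.8300*1000 / 1.55603
T = 217800 N*m


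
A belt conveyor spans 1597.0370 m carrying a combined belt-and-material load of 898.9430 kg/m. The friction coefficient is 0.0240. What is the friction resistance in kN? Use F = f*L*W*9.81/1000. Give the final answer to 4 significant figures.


F = 0.0240 * 1597.0370 * 898.9430 * 9.81 / 1000
F = 338.0 kN


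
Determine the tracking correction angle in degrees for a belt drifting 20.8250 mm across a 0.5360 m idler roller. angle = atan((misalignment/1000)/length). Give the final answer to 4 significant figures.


misalign_m = 20.8250 / 1000 = 0.020825 m
angle = atan(0.020825 / 0.5360)
angle = 2.225 deg


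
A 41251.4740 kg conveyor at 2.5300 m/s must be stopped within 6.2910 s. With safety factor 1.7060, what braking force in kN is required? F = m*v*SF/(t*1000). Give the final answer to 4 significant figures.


F = 41251.4740 * 2.5300 / 6.2910 * 1.7060 / 1000
F = 28.30 kN


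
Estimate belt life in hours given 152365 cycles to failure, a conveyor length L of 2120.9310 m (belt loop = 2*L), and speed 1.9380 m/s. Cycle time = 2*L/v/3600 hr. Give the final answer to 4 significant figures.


cycle_time = 2 * 2120.9310 / 1.9380 / 3600 = 0.607995 hr
life = 152365 * 0.607995 = 92640 hours


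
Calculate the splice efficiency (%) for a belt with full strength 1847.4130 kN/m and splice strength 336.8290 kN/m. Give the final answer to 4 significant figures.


Eff = 336.8290 / 1847.4130 * 100
Eff = 18.23 %


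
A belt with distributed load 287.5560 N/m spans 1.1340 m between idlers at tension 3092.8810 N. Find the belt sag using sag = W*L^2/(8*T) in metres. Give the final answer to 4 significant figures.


sag = 287.5560 * 1.1340^2 / (8 * 3092.8810)
sag = 0.01494 m


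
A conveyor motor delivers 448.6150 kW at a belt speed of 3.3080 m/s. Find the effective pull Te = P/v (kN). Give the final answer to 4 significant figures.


Te = P / v = 448.6150 / 3.3080
Te = 135.6 kN


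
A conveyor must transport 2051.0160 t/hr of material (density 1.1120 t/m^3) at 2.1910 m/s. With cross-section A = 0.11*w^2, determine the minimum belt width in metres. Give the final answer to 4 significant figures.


A_req = 2051.0160 / (2.1910 * 1.1120 * 3600) = 0.23384 m^2
w = sqrt(0.23384 / 0.11)
w = 1.458 m


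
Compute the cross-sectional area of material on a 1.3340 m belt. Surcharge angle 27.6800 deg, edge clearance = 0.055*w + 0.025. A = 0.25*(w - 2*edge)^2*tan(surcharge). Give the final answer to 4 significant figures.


edge = 0.055*1.3340 + 0.025 = 0.09837 m
ew = 1.3340 - 2*0.09837 = 1.13726 m
A = 0.25 * 1.13726^2 * tan(27.6800 deg)
A = 0.1696 m^2


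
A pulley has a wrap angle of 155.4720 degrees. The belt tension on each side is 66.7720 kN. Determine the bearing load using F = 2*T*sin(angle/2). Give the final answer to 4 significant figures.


F = 2 * 66.7720 * sin(155.4720/2 deg)
F = 130.5 kN


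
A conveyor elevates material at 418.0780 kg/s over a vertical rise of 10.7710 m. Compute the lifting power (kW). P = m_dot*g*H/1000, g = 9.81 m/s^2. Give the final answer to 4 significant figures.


P = 418.0780 * 9.81 * 10.7710 / 1000
P = 44.18 kW


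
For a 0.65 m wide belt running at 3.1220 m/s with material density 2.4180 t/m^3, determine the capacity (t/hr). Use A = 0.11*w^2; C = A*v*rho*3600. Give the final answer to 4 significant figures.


A = 0.11 * 0.65^2 = 0.046475 m^2
C = 0.046475 * 3.1220 * 2.4180 * 3600
C = 1263 t/hr


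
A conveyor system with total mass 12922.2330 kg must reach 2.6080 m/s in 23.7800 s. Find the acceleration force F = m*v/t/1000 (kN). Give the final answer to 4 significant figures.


F = 12922.2330 * 2.6080 / 23.7800 / 1000
F = 1.417 kN


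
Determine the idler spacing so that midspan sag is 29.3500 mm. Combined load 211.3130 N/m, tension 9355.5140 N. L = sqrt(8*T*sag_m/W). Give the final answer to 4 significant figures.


sag = 29.3500/1000 = 0.029350 m
L = sqrt(8 * 9355.5140 * 0.029350 / 211.3130)
L = 3.224 m


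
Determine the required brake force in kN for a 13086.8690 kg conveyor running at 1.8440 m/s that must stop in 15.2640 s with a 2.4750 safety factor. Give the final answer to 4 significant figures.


F = 13086.8690 * 1.8440 / 15.2640 * 2.4750 / 1000
F = 3.913 kN


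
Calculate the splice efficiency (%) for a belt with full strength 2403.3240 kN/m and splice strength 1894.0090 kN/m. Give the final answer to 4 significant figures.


Eff = 1894.0090 / 2403.3240 * 100
Eff = 78.81 %


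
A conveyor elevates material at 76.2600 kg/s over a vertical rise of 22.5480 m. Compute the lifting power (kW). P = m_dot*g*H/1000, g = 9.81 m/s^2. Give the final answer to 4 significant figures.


P = 76.2600 * 9.81 * 22.5480 / 1000
P = 16.87 kW


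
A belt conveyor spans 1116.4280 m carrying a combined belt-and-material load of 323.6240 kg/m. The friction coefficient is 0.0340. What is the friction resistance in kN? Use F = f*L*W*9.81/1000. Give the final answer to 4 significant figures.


F = 0.0340 * 1116.4280 * 323.6240 * 9.81 / 1000
F = 120.5 kN


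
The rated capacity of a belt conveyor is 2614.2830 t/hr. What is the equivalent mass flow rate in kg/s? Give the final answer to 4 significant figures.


m_dot = 2614.2830 * 1000 / 3600
m_dot = 726.2 kg/s


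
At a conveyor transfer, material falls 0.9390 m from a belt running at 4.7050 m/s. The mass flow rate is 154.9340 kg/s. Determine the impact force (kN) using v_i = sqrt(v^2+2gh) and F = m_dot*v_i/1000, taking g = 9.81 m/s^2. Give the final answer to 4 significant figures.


v_i = sqrt(4.7050^2 + 2*9.81*0.9390) = 6.36869 m/s
F = 154.9340 * 6.36869 / 1000
F = 0.9867 kN


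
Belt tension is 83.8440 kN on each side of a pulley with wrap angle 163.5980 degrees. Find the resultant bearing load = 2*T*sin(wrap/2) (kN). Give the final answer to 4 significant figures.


F = 2 * 83.8440 * sin(163.5980/2 deg)
F = 166.0 kN


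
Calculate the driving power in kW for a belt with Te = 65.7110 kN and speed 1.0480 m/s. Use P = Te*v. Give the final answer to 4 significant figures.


P = Te * v = 65.7110 * 1.0480
P = 68.87 kW


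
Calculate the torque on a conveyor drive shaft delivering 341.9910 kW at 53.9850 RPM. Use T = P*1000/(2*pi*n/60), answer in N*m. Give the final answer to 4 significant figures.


omega = 2*pi*53.9850/60 = 5.6533 rad/s
T = 341.9910*1000 / 5.6533
T = 60490 N*m


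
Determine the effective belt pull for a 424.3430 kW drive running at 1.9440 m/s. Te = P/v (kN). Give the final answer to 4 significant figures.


Te = P / v = 424.3430 / 1.9440
Te = 218.3 kN


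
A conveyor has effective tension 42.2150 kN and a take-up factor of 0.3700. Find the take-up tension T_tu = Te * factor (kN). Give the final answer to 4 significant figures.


T_tu = 42.2150 * 0.3700
T_tu = 15.62 kN


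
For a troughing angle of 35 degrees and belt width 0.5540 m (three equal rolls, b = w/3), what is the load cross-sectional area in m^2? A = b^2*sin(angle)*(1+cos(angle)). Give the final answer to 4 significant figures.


b = 0.5540/3 = 0.184667 m
A = 0.184667^2 * sin(35 deg) * (1 + cos(35 deg))
A = 0.03558 m^2


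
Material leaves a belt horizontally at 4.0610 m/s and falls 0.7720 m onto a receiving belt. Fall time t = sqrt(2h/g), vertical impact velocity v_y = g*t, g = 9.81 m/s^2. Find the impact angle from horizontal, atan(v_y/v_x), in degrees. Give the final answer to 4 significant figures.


t = sqrt(2*0.7720/9.81) = 0.396725 s
v_y = 9.81 * 0.396725 = 3.89187 m/s
angle = atan(3.89187 / 4.0610) = 43.78 deg


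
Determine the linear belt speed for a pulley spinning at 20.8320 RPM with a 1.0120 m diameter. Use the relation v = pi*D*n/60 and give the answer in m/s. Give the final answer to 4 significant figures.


v = pi * 1.0120 * 20.8320 / 60
v = 1.104 m/s


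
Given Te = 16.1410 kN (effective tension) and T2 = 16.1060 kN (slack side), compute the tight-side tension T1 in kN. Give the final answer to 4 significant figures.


T1 = Te + T2 = 16.1410 + 16.1060
T1 = 32.25 kN


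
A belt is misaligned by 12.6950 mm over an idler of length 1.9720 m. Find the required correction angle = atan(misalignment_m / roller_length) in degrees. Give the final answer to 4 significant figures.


misalign_m = 12.6950 / 1000 = 0.012695 m
angle = atan(0.012695 / 1.9720)
angle = 0.3688 deg


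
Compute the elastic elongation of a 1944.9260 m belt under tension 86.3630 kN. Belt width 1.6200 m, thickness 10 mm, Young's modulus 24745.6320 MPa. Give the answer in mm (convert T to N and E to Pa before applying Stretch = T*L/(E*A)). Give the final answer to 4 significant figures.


A = 1.6200 * 0.01 = 0.01620 m^2
Stretch = 86.3630*1000 * 1944.9260 / (24745.6320e6 * 0.01620) * 1000
Stretch = 419.0 mm


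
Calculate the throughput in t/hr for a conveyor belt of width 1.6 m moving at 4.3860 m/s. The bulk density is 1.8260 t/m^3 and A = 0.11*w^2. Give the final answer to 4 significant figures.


A = 0.11 * 1.6^2 = 0.2816 m^2
C = 0.2816 * 4.3860 * 1.8260 * 3600
C = 8119 t/hr


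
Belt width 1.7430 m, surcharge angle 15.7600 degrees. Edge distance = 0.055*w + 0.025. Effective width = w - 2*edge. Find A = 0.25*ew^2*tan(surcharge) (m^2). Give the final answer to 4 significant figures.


edge = 0.055*1.7430 + 0.025 = 0.120865 m
ew = 1.7430 - 2*0.120865 = 1.50127 m
A = 0.25 * 1.50127^2 * tan(15.7600 deg)
A = 0.1590 m^2


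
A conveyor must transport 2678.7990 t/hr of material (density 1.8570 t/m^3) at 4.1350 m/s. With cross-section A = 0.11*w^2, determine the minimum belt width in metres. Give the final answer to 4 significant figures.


A_req = 2678.7990 / (4.1350 * 1.8570 * 3600) = 0.0969059 m^2
w = sqrt(0.0969059 / 0.11)
w = 0.9386 m


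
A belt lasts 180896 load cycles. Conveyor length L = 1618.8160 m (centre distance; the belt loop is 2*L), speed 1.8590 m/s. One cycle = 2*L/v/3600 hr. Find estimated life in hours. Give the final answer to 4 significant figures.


cycle_time = 2 * 1618.8160 / 1.8590 / 3600 = 0.483777 hr
life = 180896 * 0.483777 = 87510 hours


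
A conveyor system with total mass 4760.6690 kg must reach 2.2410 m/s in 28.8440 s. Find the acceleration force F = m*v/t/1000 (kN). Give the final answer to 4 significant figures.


F = 4760.6690 * 2.2410 / 28.8440 / 1000
F = 0.3699 kN


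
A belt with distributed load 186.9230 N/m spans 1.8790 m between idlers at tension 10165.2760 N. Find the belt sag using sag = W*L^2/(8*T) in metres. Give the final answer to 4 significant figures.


sag = 186.9230 * 1.8790^2 / (8 * 10165.2760)
sag = 0.008115 m


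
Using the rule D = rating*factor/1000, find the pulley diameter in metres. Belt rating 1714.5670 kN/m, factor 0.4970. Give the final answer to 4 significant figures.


D = 1714.5670 * 0.4970 / 1000
D = 0.8521 m


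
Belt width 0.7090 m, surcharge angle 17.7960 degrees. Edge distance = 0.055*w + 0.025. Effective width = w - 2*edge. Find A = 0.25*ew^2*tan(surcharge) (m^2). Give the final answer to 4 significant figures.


edge = 0.055*0.7090 + 0.025 = 0.063995 m
ew = 0.7090 - 2*0.063995 = 0.58101 m
A = 0.25 * 0.58101^2 * tan(17.7960 deg)
A = 0.02709 m^2


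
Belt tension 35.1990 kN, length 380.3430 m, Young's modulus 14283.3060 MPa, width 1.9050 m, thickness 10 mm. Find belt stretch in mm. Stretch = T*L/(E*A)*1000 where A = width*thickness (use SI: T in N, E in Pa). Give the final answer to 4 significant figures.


A = 1.9050 * 0.01 = 0.01905 m^2
Stretch = 35.1990*1000 * 380.3430 / (14283.3060e6 * 0.01905) * 1000
Stretch = 49.20 mm


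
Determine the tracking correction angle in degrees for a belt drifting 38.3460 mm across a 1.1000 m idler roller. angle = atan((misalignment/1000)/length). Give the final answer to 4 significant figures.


misalign_m = 38.3460 / 1000 = 0.038346 m
angle = atan(0.038346 / 1.1000)
angle = 1.997 deg


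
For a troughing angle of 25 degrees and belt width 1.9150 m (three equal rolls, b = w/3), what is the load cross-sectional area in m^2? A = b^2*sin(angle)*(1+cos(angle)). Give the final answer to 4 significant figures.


b = 1.9150/3 = 0.638333 m
A = 0.638333^2 * sin(25 deg) * (1 + cos(25 deg))
A = 0.3283 m^2


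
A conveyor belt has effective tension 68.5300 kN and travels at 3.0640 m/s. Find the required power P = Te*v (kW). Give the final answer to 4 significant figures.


P = Te * v = 68.5300 * 3.0640
P = 210.0 kW


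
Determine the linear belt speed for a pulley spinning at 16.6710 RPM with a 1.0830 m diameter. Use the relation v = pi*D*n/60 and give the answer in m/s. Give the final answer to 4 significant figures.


v = pi * 1.0830 * 16.6710 / 60
v = 0.9453 m/s


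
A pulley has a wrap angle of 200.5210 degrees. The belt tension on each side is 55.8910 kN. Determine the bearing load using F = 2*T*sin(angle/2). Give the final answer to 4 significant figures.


F = 2 * 55.8910 * sin(200.5210/2 deg)
F = 110.0 kN


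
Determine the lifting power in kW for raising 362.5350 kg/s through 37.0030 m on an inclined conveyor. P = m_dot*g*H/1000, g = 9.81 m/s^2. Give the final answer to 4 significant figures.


P = 362.5350 * 9.81 * 37.0030 / 1000
P = 131.6 kW


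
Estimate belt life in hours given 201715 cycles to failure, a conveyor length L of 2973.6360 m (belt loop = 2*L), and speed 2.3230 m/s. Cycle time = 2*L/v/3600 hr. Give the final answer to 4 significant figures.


cycle_time = 2 * 2973.6360 / 2.3230 / 3600 = 0.711158 hr
life = 201715 * 0.711158 = 143500 hours


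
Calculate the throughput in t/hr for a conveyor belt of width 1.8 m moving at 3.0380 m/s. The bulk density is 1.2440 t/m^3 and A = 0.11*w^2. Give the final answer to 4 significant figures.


A = 0.11 * 1.8^2 = 0.3564 m^2
C = 0.3564 * 3.0380 * 1.2440 * 3600
C = 4849 t/hr


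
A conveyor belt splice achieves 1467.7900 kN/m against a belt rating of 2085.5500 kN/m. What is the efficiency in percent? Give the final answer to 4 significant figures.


Eff = 1467.7900 / 2085.5500 * 100
Eff = 70.38 %


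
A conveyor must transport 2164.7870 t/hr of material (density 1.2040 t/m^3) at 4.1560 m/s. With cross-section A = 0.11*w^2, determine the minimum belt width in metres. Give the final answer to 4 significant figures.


A_req = 2164.7870 / (4.1560 * 1.2040 * 3600) = 0.120174 m^2
w = sqrt(0.120174 / 0.11)
w = 1.045 m


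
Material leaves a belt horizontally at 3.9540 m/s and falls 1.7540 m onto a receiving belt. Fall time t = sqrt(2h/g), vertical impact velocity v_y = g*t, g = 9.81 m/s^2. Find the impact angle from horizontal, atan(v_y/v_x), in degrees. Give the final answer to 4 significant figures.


t = sqrt(2*1.7540/9.81) = 0.597992 s
v_y = 9.81 * 0.597992 = 5.8663 m/s
angle = atan(5.8663 / 3.9540) = 56.02 deg


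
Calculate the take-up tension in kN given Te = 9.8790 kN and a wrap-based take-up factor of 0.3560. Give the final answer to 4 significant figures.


T_tu = 9.8790 * 0.3560
T_tu = 3.517 kN


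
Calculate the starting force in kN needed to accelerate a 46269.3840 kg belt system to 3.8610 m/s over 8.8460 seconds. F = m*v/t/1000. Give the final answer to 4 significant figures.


F = 46269.3840 * 3.8610 / 8.8460 / 1000
F = 20.20 kN


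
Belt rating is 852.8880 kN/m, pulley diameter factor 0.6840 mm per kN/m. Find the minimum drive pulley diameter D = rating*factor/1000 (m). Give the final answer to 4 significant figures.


D = 852.8880 * 0.6840 / 1000
D = 0.5834 m


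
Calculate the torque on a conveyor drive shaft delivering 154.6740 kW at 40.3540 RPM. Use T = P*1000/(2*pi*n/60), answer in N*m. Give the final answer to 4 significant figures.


omega = 2*pi*40.3540/60 = 4.22586 rad/s
T = 154.6740*1000 / 4.22586
T = 36600 N*m


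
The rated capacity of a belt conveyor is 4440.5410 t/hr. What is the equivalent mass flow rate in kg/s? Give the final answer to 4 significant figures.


m_dot = 4440.5410 * 1000 / 3600
m_dot = 1233 kg/s


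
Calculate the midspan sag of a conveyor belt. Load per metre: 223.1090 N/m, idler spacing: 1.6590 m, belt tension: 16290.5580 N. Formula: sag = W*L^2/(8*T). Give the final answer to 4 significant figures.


sag = 223.1090 * 1.6590^2 / (8 * 16290.5580)
sag = 0.004712 m


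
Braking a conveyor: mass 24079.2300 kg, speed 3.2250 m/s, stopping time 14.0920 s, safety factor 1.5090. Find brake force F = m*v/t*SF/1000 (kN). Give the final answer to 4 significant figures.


F = 24079.2300 * 3.2250 / 14.0920 * 1.5090 / 1000
F = 8.316 kN


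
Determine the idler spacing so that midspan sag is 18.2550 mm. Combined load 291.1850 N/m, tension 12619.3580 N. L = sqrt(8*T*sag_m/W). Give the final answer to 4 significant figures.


sag = 18.2550/1000 = 0.018255 m
L = sqrt(8 * 12619.3580 * 0.018255 / 291.1850)
L = 2.516 m


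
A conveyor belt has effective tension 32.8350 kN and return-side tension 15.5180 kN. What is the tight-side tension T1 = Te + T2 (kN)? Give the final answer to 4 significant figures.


T1 = Te + T2 = 32.8350 + 15.5180
T1 = 48.35 kN


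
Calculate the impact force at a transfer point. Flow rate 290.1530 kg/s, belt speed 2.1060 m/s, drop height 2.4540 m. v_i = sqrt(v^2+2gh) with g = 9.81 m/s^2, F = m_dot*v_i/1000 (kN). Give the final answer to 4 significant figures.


v_i = sqrt(2.1060^2 + 2*9.81*2.4540) = 7.25139 m/s
F = 290.1530 * 7.25139 / 1000
F = 2.104 kN


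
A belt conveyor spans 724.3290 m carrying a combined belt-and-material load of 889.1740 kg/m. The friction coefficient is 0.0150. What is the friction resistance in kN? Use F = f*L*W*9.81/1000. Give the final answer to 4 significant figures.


F = 0.0150 * 724.3290 * 889.1740 * 9.81 / 1000
F = 94.77 kN


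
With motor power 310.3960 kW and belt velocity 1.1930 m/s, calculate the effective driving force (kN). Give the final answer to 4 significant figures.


Te = P / v = 310.3960 / 1.1930
Te = 260.2 kN


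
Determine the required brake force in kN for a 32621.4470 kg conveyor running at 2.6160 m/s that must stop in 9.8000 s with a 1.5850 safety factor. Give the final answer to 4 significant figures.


F = 32621.4470 * 2.6160 / 9.8000 * 1.5850 / 1000
F = 13.80 kN


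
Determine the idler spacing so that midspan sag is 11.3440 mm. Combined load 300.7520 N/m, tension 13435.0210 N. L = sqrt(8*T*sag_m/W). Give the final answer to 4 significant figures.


sag = 11.3440/1000 = 0.011344 m
L = sqrt(8 * 13435.0210 * 0.011344 / 300.7520)
L = 2.013 m


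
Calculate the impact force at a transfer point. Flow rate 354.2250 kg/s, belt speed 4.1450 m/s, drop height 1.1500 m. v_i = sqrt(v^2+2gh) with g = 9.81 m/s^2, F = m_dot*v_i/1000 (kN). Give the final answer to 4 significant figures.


v_i = sqrt(4.1450^2 + 2*9.81*1.1500) = 6.30429 m/s
F = 354.2250 * 6.30429 / 1000
F = 2.233 kN


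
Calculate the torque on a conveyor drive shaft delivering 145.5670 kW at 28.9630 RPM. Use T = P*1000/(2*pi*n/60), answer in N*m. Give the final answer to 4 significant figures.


omega = 2*pi*28.9630/60 = 3.033 rad/s
T = 145.5670*1000 / 3.033
T = 47990 N*m


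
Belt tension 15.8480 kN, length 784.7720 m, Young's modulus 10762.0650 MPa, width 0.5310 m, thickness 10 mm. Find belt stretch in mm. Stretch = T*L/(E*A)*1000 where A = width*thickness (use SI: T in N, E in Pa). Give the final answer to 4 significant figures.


A = 0.5310 * 0.01 = 0.00531 m^2
Stretch = 15.8480*1000 * 784.7720 / (10762.0650e6 * 0.00531) * 1000
Stretch = 217.6 mm


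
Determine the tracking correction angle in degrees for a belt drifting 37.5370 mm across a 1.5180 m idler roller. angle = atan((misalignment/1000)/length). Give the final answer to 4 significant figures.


misalign_m = 37.5370 / 1000 = 0.037537 m
angle = atan(0.037537 / 1.5180)
angle = 1.417 deg


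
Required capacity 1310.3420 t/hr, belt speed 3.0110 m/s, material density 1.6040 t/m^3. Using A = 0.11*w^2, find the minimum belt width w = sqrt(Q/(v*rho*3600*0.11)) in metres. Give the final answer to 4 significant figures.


A_req = 1310.3420 / (3.0110 * 1.6040 * 3600) = 0.0753645 m^2
w = sqrt(0.0753645 / 0.11)
w = 0.8277 m


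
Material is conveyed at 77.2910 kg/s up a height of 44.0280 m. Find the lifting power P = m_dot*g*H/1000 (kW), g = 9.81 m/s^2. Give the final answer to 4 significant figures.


P = 77.2910 * 9.81 * 44.0280 / 1000
P = 33.38 kW


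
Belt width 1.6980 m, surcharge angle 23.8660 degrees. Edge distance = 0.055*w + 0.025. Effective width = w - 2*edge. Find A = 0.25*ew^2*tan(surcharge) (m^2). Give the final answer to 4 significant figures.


edge = 0.055*1.6980 + 0.025 = 0.11839 m
ew = 1.6980 - 2*0.11839 = 1.46122 m
A = 0.25 * 1.46122^2 * tan(23.8660 deg)
A = 0.2362 m^2


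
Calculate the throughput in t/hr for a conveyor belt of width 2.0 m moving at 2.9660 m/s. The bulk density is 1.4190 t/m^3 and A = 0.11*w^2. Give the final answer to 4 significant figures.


A = 0.11 * 2.0^2 = 0.44 m^2
C = 0.44 * 2.9660 * 1.4190 * 3600
C = 6667 t/hr


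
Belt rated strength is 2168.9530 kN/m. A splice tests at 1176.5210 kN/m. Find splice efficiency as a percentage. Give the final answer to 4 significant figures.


Eff = 1176.5210 / 2168.9530 * 100
Eff = 54.24 %


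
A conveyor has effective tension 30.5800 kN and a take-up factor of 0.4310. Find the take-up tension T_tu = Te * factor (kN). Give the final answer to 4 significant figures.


T_tu = 30.5800 * 0.4310
T_tu = 13.18 kN


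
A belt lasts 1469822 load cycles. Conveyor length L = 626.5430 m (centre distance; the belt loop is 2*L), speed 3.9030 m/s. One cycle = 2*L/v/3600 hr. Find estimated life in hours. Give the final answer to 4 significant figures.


cycle_time = 2 * 626.5430 / 3.9030 / 3600 = 0.0891825 hr
life = 1469822 * 0.0891825 = 131100 hours


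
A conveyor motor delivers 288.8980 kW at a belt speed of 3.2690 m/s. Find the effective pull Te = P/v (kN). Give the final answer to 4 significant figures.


Te = P / v = 288.8980 / 3.2690
Te = 88.38 kN


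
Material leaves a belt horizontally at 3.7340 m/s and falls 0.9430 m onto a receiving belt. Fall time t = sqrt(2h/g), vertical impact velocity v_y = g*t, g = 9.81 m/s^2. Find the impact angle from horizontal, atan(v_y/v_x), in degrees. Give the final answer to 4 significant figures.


t = sqrt(2*0.9430/9.81) = 0.438466 s
v_y = 9.81 * 0.438466 = 4.30135 m/s
angle = atan(4.30135 / 3.7340) = 49.04 deg


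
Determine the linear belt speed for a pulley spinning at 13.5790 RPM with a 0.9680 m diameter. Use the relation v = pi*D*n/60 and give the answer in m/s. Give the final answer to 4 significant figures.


v = pi * 0.9680 * 13.5790 / 60
v = 0.6882 m/s


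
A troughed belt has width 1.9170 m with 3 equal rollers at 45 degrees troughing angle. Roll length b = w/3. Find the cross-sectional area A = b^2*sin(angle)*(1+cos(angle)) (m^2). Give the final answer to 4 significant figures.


b = 1.9170/3 = 0.639 m
A = 0.639^2 * sin(45 deg) * (1 + cos(45 deg))
A = 0.4929 m^2


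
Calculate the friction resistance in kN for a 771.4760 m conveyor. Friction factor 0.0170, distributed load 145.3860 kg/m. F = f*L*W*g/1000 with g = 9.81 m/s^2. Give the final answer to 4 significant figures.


F = 0.0170 * 771.4760 * 145.3860 * 9.81 / 1000
F = 18.71 kN


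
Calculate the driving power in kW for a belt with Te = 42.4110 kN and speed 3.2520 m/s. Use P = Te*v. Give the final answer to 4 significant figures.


P = Te * v = 42.4110 * 3.2520
P = 137.9 kW


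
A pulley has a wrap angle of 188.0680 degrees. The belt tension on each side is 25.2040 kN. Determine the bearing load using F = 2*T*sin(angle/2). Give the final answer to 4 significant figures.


F = 2 * 25.2040 * sin(188.0680/2 deg)
F = 50.28 kN


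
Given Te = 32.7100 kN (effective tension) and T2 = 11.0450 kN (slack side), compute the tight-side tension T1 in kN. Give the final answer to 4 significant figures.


T1 = Te + T2 = 32.7100 + 11.0450
T1 = 43.76 kN


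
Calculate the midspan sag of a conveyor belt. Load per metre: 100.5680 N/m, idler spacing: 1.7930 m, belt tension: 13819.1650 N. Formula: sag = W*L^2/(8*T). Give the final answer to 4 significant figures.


sag = 100.5680 * 1.7930^2 / (8 * 13819.1650)
sag = 0.002924 m


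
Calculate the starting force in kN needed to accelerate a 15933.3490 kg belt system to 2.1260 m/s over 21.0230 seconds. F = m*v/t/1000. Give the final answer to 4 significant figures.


F = 15933.3490 * 2.1260 / 21.0230 / 1000
F = 1.611 kN


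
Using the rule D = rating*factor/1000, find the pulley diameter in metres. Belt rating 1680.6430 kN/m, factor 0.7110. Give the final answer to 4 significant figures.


D = 1680.6430 * 0.7110 / 1000
D = 1.195 m


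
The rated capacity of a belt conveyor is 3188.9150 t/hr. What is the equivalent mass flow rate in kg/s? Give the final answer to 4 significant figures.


m_dot = 3188.9150 * 1000 / 3600
m_dot = 885.8 kg/s


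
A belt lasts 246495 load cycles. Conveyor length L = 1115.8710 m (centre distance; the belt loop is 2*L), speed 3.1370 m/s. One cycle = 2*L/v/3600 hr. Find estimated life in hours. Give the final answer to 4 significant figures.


cycle_time = 2 * 1115.8710 / 3.1370 / 3600 = 0.197618 hr
life = 246495 * 0.197618 = 48710 hours


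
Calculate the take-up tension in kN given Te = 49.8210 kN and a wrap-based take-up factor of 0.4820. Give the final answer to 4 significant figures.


T_tu = 49.8210 * 0.4820
T_tu = 24.01 kN


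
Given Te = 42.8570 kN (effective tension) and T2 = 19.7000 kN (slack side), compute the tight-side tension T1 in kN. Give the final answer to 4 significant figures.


T1 = Te + T2 = 42.8570 + 19.7000
T1 = 62.56 kN


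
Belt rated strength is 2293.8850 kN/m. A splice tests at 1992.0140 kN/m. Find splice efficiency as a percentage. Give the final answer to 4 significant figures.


Eff = 1992.0140 / 2293.8850 * 100
Eff = 86.84 %


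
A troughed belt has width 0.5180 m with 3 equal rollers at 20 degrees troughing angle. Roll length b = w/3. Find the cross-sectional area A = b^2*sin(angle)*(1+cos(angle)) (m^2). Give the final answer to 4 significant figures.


b = 0.5180/3 = 0.172667 m
A = 0.172667^2 * sin(20 deg) * (1 + cos(20 deg))
A = 0.01978 m^2


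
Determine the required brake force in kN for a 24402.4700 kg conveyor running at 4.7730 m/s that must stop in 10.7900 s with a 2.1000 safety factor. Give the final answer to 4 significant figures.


F = 24402.4700 * 4.7730 / 10.7900 * 2.1000 / 1000
F = 22.67 kN


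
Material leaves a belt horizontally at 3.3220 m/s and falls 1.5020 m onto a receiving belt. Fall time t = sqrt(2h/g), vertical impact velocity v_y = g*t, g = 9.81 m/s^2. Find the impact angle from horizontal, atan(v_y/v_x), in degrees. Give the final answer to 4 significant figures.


t = sqrt(2*1.5020/9.81) = 0.55337 s
v_y = 9.81 * 0.55337 = 5.42856 m/s
angle = atan(5.42856 / 3.3220) = 58.54 deg


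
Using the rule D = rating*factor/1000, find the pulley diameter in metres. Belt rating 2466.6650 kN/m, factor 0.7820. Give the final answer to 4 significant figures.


D = 2466.6650 * 0.7820 / 1000
D = 1.929 m


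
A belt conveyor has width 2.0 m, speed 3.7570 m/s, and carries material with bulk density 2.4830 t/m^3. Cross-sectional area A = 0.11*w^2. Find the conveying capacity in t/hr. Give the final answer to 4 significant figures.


A = 0.11 * 2.0^2 = 0.44 m^2
C = 0.44 * 3.7570 * 2.4830 * 3600
C = 14780 t/hr


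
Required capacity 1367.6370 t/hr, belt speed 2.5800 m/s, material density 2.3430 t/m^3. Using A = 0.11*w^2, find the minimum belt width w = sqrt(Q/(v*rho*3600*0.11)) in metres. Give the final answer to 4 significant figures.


A_req = 1367.6370 / (2.5800 * 2.3430 * 3600) = 0.0628458 m^2
w = sqrt(0.0628458 / 0.11)
w = 0.7559 m


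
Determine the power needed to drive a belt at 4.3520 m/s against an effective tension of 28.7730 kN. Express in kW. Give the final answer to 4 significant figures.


P = Te * v = 28.7730 * 4.3520
P = 125.2 kW


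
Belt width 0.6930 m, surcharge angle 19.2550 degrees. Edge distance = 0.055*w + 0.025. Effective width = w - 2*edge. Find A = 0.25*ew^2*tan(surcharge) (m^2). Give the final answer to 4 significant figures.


edge = 0.055*0.6930 + 0.025 = 0.063115 m
ew = 0.6930 - 2*0.063115 = 0.56677 m
A = 0.25 * 0.56677^2 * tan(19.2550 deg)
A = 0.02805 m^2


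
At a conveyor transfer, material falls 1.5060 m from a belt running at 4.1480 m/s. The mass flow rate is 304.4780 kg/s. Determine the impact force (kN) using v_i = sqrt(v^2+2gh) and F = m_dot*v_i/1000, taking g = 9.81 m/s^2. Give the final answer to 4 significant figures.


v_i = sqrt(4.1480^2 + 2*9.81*1.5060) = 6.83766 m/s
F = 304.4780 * 6.83766 / 1000
F = 2.082 kN
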